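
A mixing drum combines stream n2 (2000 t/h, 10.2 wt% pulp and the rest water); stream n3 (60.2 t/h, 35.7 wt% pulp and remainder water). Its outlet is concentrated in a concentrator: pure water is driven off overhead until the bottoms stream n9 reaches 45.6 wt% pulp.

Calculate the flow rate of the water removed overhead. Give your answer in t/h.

pulp entering = 2000×0.102 + 60.2×0.357 = 225.49 t/h.
All pulp reports to n9, so n9 = 225.49/0.456 = 494.5 t/h.
Total feed = 2060.2 t/h; overhead = 2060.2 − 494.5 = 1565.7 t/h.

1566 t/h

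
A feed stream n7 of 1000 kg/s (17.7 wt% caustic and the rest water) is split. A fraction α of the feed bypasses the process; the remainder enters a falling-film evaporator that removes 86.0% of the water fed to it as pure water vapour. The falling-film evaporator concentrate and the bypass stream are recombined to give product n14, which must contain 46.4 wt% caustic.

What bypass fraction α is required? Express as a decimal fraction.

0.126

All 1000×0.177 = 177 kg/s of caustic reaches n14, so n14 = 177/0.464 = 381.47 kg/s and vapour = 618.53 kg/s.
The evaporator receives (1−α)·1000 of feed at 0.823 water and removes 0.860 of that water:
0.860×0.823×(1−α)×1000 = 618.53
(1−α) = 618.53/707.78 = 0.8739;  α = 0.1261.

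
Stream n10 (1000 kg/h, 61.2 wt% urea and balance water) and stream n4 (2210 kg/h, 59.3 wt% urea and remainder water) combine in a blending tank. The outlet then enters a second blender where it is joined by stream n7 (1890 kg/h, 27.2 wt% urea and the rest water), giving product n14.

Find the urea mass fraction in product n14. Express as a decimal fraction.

0.478

Overall, product flow = 5100 kg/h.
urea in = 1000×0.612 + 2210×0.593 + 1890×0.272 = 2436.6 kg/h.
urea fraction in n14 = 0.478.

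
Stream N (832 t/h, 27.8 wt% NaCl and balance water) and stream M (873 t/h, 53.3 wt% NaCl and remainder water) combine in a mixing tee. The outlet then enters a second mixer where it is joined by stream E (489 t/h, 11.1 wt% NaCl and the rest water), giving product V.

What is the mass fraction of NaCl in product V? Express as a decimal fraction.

Overall, product flow = 2194 t/h.
NaCl in = 832×0.278 + 873×0.533 + 489×0.111 = 750.88 t/h.
NaCl fraction in V = 0.342.

0.342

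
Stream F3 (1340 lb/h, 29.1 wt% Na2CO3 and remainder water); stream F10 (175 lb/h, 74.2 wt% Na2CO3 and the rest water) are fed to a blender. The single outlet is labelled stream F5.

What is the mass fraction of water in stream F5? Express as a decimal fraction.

Total flow out = 1340 + 175 = 1515 lb/h.
water in = 1340×0.709 + 175×0.258 = 995.21 lb/h.
water mass fraction in F5 = 995.21/1515 = 0.657.

0.657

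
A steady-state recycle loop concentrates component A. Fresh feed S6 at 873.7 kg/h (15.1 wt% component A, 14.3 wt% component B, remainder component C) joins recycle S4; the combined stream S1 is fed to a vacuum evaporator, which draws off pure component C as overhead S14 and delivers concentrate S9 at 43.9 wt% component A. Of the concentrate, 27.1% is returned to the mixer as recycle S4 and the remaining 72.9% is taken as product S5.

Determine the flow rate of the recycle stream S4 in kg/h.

111.7 kg/h

Overall component A balance (none leaves overhead): component A in fresh feed = component A in product, i.e. 873.7×0.151 = (1−0.271)·S9·0.439.
S9 = 131.93/(0.439×0.729) = 412.24 kg/h.
Recycle S4 = 0.271×412.24 = 111.72 kg/h.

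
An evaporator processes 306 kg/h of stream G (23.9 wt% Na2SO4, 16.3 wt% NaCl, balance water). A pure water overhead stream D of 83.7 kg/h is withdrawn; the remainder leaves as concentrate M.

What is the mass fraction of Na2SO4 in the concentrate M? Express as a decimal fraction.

0.329

Na2SO4 is not removed: 306×0.239 = 73.134 kg/h of Na2SO4 enters M.
Concentrate = 306 − 83.7 = 222.3 kg/h.
Mass fraction = 73.134/222.3 = 0.329.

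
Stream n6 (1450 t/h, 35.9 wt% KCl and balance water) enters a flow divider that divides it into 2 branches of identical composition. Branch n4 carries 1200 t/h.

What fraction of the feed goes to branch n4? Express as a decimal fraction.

Fraction to n4 = 1200/1450 = 0.8276.

0.828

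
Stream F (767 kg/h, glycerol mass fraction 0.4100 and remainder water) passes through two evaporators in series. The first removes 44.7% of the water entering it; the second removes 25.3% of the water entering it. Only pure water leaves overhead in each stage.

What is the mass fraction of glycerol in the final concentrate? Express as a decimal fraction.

water in feed = 767×0.590 = 452.53 kg/h.
After stage 1: water left = (1−0.447)×452.53 = 250.25; stream total = 564.72 kg/h.
After stage 2: water left = (1−0.253)×250.25 = 186.94; final concentrate = 501.41 kg/h.
glycerol fraction = 314.47/501.41 = 0.6272.

0.6272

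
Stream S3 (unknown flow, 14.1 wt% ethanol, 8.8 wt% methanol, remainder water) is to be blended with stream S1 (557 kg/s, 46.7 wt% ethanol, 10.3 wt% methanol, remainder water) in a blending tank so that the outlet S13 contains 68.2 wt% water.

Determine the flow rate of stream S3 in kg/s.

1577 kg/s

Let S3 be the unknown flow. Total out = 557 + S3.
water balance: 239.51 + 0.771·S3 = 0.682·(557 + S3)
(0.771 − 0.682)·S3 = 0.682×557 − 239.51 = 140.36
S3 = 140.36 / 0.089 = 1577.1 kg/s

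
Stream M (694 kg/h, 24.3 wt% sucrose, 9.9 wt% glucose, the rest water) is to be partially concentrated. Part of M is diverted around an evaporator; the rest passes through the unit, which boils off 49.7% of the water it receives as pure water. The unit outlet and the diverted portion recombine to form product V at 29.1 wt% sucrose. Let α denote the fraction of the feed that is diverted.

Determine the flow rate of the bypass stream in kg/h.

344 kg/h

All 694×0.243 = 168.64 kg/h of sucrose reaches V, so V = 168.64/0.291 = 579.53 kg/h and vapour = 114.47 kg/h.
The evaporator receives (1−α)·694 of feed at 0.658 water and removes 0.497 of that water:
0.497×0.658×(1−α)×694 = 114.47
(1−α) = 114.47/226.96 = 0.5044;  α = 0.4956.
Bypass flow = 0.4956×694 = 343.95 kg/h.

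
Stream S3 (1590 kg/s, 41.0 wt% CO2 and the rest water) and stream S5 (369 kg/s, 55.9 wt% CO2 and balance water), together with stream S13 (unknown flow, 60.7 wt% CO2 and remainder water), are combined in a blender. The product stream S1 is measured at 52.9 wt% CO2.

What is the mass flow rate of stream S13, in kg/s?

2284 kg/s

Let S13 be the unknown flow. Total out = 1959 + S13.
CO2 balance: 858.17 + 0.607·S13 = 0.529·(1959 + S13)
(0.607 − 0.529)·S13 = 0.529×1959 − 858.17 = 178.14
S13 = 178.14 / 0.078 = 2283.8 kg/s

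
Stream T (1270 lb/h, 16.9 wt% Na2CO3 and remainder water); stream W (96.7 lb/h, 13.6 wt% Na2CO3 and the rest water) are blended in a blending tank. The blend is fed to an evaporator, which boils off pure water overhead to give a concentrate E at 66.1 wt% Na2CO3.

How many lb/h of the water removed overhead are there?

Na2CO3 entering = 1270×0.169 + 96.7×0.136 = 227.78 lb/h.
All Na2CO3 reports to E, so E = 227.78/0.661 = 344.6 lb/h.
Total feed = 1366.7 lb/h; overhead = 1366.7 − 344.6 = 1022.1 lb/h.

1022 lb/h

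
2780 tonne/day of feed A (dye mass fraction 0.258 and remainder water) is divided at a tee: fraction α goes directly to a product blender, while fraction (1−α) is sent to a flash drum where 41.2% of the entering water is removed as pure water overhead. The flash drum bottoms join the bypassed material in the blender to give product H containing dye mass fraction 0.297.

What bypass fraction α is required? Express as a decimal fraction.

All 2780×0.258 = 717.24 tonne/day of dye reaches H, so H = 717.24/0.297 = 2414.9 tonne/day and vapour = 365.05 tonne/day.
The evaporator receives (1−α)·2780 of feed at 0.742 water and removes 0.412 of that water:
0.412×0.742×(1−α)×2780 = 365.05
(1−α) = 365.05/849.86 = 0.4295;  α = 0.5705.

0.570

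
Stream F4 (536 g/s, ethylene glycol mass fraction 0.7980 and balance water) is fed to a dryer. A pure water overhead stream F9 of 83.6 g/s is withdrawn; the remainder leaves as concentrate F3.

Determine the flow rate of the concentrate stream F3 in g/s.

452.4 g/s

Concentrate = 536 − 83.6 = 452.4 g/s.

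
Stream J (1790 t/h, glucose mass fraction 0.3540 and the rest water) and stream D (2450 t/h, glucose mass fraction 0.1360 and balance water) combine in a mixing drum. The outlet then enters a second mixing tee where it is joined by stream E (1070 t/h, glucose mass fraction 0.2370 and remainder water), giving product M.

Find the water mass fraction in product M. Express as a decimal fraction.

0.7702

Overall, product flow = 5310 t/h.
water in = 1790×0.646 + 2450×0.864 + 1070×0.763 = 4089.6 t/h.
water fraction in M = 0.7702.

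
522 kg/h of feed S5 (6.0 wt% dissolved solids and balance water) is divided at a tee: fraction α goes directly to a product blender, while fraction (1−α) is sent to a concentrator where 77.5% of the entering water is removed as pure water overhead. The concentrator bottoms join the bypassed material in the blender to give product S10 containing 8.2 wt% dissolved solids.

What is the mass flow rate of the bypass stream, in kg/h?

All 522×0.060 = 31.32 kg/h of dissolved solids reaches S10, so S10 = 31.32/0.082 = 381.95 kg/h and vapour = 140.05 kg/h.
The evaporator receives (1−α)·522 of feed at 0.940 water and removes 0.775 of that water:
0.775×0.940×(1−α)×522 = 140.05
(1−α) = 140.05/380.28 = 0.3683;  α = 0.6317.
Bypass flow = 0.6317×522 = 329.76 kg/h.

329.8 kg/h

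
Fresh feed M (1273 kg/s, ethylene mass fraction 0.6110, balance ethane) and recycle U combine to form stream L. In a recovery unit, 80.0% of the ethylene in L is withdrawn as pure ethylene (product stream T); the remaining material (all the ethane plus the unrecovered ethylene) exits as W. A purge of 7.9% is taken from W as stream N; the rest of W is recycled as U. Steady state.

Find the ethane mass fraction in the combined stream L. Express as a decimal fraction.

0.8680

ethane enters only via M and leaves only via the purge: 1273×0.389 = 0.079×(ethane in W), and the recovery unit passes all ethane, so ethane in L = ethane in W = 6268.3 kg/s.
ethylene in L: m_A = 1273×0.611 + (1−0.079)·(1−0.800)·m_A, so m_A = 777.8/0.8158 = 953.42 kg/s.
L = 953.42 + 6268.3 = 7221.7 kg/s.
ethane fraction in L = 6268.3/7221.7 = 0.8680.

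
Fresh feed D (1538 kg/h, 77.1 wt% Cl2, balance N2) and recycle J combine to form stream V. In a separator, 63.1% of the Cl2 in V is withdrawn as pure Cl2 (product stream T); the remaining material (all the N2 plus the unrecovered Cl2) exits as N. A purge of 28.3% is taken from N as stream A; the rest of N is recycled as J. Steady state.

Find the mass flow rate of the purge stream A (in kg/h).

520.6 kg/h

N2 enters only via D and leaves only via the purge: 1538×0.229 = 0.283×(N2 in N), and the separator passes all N2, so N2 in V = N2 in N = 1244.5 kg/h.
Cl2 in V: m_A = 1538×0.771 + (1−0.283)·(1−0.631)·m_A, so m_A = 1185.8/0.7354 = 1612.4 kg/h.
N = (1−0.631)×1612.4 + 1244.5 = 1839.5 kg/h.
Purge A = 0.283×1839.5 = 520.58 kg/h.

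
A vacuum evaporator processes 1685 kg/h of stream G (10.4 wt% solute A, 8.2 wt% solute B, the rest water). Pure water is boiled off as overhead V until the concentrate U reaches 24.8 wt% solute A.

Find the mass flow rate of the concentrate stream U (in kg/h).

solute A is conserved: 1685×0.104 = 175.24 kg/h all reports to the concentrate.
Concentrate = 175.24/(target fraction) = 706.61 kg/h.

706.6 kg/h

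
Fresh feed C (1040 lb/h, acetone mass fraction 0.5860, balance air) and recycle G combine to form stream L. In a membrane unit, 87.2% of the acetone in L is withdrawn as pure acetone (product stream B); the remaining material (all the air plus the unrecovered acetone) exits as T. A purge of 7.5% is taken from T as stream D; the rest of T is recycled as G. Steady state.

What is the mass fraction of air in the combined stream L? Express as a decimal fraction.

air enters only via C and leaves only via the purge: 1040×0.414 = 0.075×(air in T), and the membrane unit passes all air, so air in L = air in T = 5740.8 lb/h.
acetone in L: m_A = 1040×0.586 + (1−0.075)·(1−0.872)·m_A, so m_A = 609.44/0.8816 = 691.29 lb/h.
L = 691.29 + 5740.8 = 6432.1 lb/h.
air fraction in L = 5740.8/6432.1 = 0.8925.

0.8925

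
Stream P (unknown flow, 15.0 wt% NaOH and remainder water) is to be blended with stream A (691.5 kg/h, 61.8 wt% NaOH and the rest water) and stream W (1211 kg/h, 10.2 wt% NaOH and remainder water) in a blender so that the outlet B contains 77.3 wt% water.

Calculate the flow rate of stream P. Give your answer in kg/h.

Let P be the unknown flow. Total out = 1902.5 + P.
water balance: 1351.6 + 0.850·P = 0.773·(1902.5 + P)
(0.850 − 0.773)·P = 0.773×1902.5 − 1351.6 = 119
P = 119 / 0.077 = 1545.5 kg/h

1545 kg/h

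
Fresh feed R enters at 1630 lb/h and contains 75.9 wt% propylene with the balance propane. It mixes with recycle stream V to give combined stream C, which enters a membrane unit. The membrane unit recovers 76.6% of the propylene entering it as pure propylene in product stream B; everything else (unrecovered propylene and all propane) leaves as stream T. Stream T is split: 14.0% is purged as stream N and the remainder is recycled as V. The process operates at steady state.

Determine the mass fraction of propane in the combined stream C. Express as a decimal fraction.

0.644

propane enters only via R and leaves only via the purge: 1630×0.241 = 0.140×(propane in T), and the membrane unit passes all propane, so propane in C = propane in T = 2805.9 lb/h.
propylene in C: m_A = 1630×0.759 + (1−0.140)·(1−0.766)·m_A, so m_A = 1237.2/0.7988 = 1548.9 lb/h.
C = 1548.9 + 2805.9 = 4354.8 lb/h.
propane fraction in C = 2805.9/4354.8 = 0.644.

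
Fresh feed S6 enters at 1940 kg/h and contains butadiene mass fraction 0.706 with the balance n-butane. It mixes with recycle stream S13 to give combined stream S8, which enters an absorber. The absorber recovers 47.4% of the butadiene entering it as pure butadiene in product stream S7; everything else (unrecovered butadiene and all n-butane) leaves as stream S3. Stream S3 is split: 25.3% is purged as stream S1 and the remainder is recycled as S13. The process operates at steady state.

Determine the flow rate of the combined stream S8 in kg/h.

4511 kg/h

n-butane enters only via S6 and leaves only via the purge: 1940×0.294 = 0.253×(n-butane in S3), and the absorber passes all n-butane, so n-butane in S8 = n-butane in S3 = 2254.4 kg/h.
butadiene in S8: m_A = 1940×0.706 + (1−0.253)·(1−0.474)·m_A, so m_A = 1369.6/0.6071 = 2256.1 kg/h.
S8 = 2256.1 + 2254.4 = 4510.5 kg/h.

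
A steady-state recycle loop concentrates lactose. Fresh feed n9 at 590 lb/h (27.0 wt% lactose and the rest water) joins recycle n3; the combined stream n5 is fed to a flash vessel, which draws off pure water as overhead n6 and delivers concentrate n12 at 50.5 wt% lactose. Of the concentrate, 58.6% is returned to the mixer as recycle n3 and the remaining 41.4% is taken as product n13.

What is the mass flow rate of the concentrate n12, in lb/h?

Overall lactose balance (none leaves overhead): lactose in fresh feed = lactose in product, i.e. 590×0.270 = (1−0.586)·n12·0.505.
n12 = 159.3/(0.505×0.414) = 761.95 lb/h.

761.9 lb/h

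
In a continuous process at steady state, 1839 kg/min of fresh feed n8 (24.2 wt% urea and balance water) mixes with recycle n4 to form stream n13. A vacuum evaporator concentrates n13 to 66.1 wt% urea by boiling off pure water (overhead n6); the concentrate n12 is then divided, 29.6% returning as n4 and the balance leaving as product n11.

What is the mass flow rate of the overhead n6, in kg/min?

1166 kg/min

Overall urea balance (none leaves overhead): urea in fresh feed = urea in product, i.e. 1839×0.242 = (1−0.296)·n12·0.661.
n12 = 445.04/(0.661×0.704) = 956.36 kg/min.
Recycle n4 = 0.296×956.36 = 283.08 kg/min.
Combined feed n13 = 1839 + 283.08 = 2122.1 kg/min.
Overhead n6 = n13 − n12 = 2122.1 − 956.36 = 1165.7 kg/min.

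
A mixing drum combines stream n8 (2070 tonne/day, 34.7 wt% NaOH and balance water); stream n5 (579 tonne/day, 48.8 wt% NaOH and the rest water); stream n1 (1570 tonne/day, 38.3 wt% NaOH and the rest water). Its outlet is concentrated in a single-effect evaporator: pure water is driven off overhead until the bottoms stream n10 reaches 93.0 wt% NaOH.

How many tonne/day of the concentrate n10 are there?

NaOH entering = 2070×0.347 + 579×0.488 + 1570×0.383 = 1602.2 tonne/day.
All NaOH reports to n10, so n10 = 1602.2/0.930 = 1722.7 tonne/day.

1723 tonne/day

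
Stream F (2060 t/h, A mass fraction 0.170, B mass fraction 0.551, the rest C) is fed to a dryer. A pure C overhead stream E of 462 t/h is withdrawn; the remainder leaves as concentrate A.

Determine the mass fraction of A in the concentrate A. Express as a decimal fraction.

A is not removed: 2060×0.170 = 350.2 t/h of A enters A.
Concentrate = 2060 − 462 = 1598 t/h.
Mass fraction = 350.2/1598 = 0.219.

0.219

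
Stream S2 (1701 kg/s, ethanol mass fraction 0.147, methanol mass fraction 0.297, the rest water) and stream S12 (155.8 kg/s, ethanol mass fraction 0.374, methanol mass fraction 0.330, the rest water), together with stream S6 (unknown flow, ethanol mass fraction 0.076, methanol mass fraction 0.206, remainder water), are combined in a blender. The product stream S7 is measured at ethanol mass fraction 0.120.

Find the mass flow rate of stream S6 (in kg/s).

1943 kg/s

Let S6 be the unknown flow. Total out = 1856.8 + S6.
ethanol balance: 308.32 + 0.076·S6 = 0.120·(1856.8 + S6)
(0.076 − 0.120)·S6 = 0.120×1856.8 − 308.32 = -85.5
S6 = -85.5 / -0.044 = 1943.2 kg/s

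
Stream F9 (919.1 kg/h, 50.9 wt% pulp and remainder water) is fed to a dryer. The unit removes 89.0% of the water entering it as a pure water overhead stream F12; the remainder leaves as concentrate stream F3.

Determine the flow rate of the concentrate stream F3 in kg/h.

water entering = 919.1×0.491 = 451.28 kg/h; overhead removed = 0.890×451.28 = 401.64 kg/h.
Concentrate = 919.1 − 401.64 = 517.46 kg/h.

517.5 kg/h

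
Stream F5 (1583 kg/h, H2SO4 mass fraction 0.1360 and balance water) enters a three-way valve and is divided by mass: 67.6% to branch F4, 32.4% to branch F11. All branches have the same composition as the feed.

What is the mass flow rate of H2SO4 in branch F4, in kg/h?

Branch F4 total = 0.676×1583 = 1070.1 kg/h.
H2SO4 in F4 = 0.136×1070.1 = 145.53 kg/h.

145.5 kg/h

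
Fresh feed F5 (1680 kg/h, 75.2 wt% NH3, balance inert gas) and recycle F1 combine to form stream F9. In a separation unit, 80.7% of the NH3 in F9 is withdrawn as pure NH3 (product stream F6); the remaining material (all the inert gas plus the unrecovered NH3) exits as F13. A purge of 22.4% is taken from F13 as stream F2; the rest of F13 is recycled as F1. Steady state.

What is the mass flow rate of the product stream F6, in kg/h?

NH3 in F9: m_A = 1680×0.752 + (1−0.224)·(1−0.807)·m_A, so m_A = 1263.4/0.8502 = 1485.9 kg/h.
Product F6 = 0.807×1485.9 = 1199.1 kg/h.

1199 kg/h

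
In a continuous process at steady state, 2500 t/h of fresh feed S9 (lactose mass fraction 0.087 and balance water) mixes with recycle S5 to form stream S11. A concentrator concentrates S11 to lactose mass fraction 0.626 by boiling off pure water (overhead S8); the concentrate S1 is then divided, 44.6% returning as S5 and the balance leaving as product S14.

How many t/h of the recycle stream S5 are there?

Overall lactose balance (none leaves overhead): lactose in fresh feed = lactose in product, i.e. 2500×0.087 = (1−0.446)·S1·0.626.
S1 = 217.5/(0.626×0.554) = 627.16 t/h.
Recycle S5 = 0.446×627.16 = 279.71 t/h.

279.7 t/h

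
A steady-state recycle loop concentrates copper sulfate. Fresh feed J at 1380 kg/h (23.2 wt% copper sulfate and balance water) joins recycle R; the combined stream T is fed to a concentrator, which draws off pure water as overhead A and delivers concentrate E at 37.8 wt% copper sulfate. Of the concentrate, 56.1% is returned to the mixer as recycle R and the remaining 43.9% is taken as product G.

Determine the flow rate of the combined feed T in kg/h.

Overall copper sulfate balance (none leaves overhead): copper sulfate in fresh feed = copper sulfate in product, i.e. 1380×0.232 = (1−0.561)·E·0.378.
E = 320.16/(0.378×0.439) = 1929.3 kg/h.
Recycle R = 0.561×1929.3 = 1082.4 kg/h.
Combined feed T = 1380 + 1082.4 = 2462.4 kg/h.

2462 kg/h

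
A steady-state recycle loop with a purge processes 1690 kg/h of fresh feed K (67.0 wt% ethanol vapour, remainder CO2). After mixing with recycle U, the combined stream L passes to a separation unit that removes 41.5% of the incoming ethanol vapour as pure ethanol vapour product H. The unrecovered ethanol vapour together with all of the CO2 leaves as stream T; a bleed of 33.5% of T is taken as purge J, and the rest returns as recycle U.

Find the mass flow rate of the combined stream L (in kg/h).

CO2 enters only via K and leaves only via the purge: 1690×0.330 = 0.335×(CO2 in T), and the separation unit passes all CO2, so CO2 in L = CO2 in T = 1664.8 kg/h.
ethanol vapour in L: m_A = 1690×0.670 + (1−0.335)·(1−0.415)·m_A, so m_A = 1132.3/0.6110 = 1853.3 kg/h.
L = 1853.3 + 1664.8 = 3518 kg/h.

3518 kg/h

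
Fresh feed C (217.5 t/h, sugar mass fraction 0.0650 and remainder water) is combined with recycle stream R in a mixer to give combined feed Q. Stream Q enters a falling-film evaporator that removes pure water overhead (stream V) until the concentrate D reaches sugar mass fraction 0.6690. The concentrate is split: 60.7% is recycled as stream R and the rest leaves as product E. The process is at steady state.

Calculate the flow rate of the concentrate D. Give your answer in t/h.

Overall sugar balance (none leaves overhead): sugar in fresh feed = sugar in product, i.e. 217.5×0.065 = (1−0.607)·D·0.669.
D = 14.138/(0.669×0.393) = 53.772 t/h.

53.77 t/h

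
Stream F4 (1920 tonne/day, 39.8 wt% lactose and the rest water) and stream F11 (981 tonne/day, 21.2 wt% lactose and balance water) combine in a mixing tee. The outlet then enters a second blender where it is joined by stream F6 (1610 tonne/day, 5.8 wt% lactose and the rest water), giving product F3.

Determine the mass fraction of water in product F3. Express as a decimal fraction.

Overall, product flow = 4511 tonne/day.
water in = 1920×0.602 + 981×0.788 + 1610×0.942 = 3445.5 tonne/day.
water fraction in F3 = 0.7638.

0.7638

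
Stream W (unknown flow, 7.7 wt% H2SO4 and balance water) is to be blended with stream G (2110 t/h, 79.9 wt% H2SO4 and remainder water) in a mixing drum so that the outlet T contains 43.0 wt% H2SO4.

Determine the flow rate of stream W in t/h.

Let W be the unknown flow. Total out = 2110 + W.
H2SO4 balance: 1685.9 + 0.077·W = 0.430·(2110 + W)
(0.077 − 0.430)·W = 0.430×2110 − 1685.9 = -778.59
W = -778.59 / -0.353 = 2205.6 t/h

2206 t/h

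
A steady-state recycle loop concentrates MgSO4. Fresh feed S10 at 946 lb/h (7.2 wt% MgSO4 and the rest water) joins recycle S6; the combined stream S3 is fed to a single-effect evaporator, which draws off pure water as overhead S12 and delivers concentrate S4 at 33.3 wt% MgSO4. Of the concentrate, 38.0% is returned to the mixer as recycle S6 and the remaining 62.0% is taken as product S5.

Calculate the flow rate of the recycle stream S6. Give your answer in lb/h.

Overall MgSO4 balance (none leaves overhead): MgSO4 in fresh feed = MgSO4 in product, i.e. 946×0.072 = (1−0.380)·S4·0.333.
S4 = 68.112/(0.333×0.620) = 329.9 lb/h.
Recycle S6 = 0.380×329.9 = 125.36 lb/h.

125.4 lb/h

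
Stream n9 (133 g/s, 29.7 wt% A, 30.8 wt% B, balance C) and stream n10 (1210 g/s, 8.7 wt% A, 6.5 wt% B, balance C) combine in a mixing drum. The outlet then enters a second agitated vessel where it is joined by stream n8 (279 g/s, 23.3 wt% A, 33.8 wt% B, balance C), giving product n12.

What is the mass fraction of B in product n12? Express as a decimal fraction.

0.132

Overall, product flow = 1622 g/s.
B in = 133×0.308 + 1210×0.065 + 279×0.338 = 213.92 g/s.
B fraction in n12 = 0.132.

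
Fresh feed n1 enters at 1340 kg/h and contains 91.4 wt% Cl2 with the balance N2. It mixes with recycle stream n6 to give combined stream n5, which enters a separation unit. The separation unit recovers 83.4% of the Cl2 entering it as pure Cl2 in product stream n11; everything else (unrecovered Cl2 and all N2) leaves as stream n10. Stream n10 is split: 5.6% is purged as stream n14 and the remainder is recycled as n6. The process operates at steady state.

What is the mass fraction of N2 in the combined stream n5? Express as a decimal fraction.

N2 enters only via n1 and leaves only via the purge: 1340×0.086 = 0.056×(N2 in n10), and the separation unit passes all N2, so N2 in n5 = N2 in n10 = 2057.9 kg/h.
Cl2 in n5: m_A = 1340×0.914 + (1−0.056)·(1−0.834)·m_A, so m_A = 1224.8/0.8433 = 1452.3 kg/h.
n5 = 1452.3 + 2057.9 = 3510.2 kg/h.
N2 fraction in n5 = 2057.9/3510.2 = 0.5862.

0.5862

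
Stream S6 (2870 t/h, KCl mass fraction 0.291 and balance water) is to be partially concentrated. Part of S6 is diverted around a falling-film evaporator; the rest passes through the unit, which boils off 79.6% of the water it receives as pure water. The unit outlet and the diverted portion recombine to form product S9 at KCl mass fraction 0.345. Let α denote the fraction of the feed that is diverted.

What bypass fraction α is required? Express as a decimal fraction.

0.723

All 2870×0.291 = 835.17 t/h of KCl reaches S9, so S9 = 835.17/0.345 = 2420.8 t/h and vapour = 449.22 t/h.
The evaporator receives (1−α)·2870 of feed at 0.709 water and removes 0.796 of that water:
0.796×0.709×(1−α)×2870 = 449.22
(1−α) = 449.22/1619.7 = 0.2773;  α = 0.7227.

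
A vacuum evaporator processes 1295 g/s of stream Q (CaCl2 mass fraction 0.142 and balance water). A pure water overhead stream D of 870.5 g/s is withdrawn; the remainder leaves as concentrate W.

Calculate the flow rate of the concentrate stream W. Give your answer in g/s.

Concentrate = 1295 − 870.5 = 424.5 g/s.

424.5 g/s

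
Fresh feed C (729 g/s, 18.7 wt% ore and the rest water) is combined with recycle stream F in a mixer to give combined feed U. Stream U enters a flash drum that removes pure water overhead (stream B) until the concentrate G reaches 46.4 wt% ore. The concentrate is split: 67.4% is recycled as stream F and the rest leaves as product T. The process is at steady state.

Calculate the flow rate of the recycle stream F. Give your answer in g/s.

607.4 g/s

Overall ore balance (none leaves overhead): ore in fresh feed = ore in product, i.e. 729×0.187 = (1−0.674)·G·0.464.
G = 136.32/(0.464×0.326) = 901.23 g/s.
Recycle F = 0.674×901.23 = 607.43 g/s.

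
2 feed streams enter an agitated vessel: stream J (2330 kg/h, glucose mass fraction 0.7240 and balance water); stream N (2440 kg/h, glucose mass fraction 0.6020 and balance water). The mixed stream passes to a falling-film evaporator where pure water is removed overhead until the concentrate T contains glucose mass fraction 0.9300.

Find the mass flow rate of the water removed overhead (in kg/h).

glucose entering = 2330×0.724 + 2440×0.602 = 3155.8 kg/h.
All glucose reports to T, so T = 3155.8/0.930 = 3393.3 kg/h.
Total feed = 4770 kg/h; overhead = 4770 − 3393.3 = 1376.7 kg/h.

1377 kg/h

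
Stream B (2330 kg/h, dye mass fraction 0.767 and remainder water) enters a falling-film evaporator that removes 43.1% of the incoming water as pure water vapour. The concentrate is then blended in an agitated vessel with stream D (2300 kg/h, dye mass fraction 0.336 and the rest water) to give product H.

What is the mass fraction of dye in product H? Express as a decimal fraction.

0.582

Vapour removed = 0.431×0.233×2330 = 233.99 kg/h; concentrate = 2096 kg/h.
dye reaching the mixer = 1787.1 (from concentrate) + 2300×0.336 = 2559.9 kg/h.
Product flow = 2096 + 2300 = 4396 kg/h; dye fraction = 0.582.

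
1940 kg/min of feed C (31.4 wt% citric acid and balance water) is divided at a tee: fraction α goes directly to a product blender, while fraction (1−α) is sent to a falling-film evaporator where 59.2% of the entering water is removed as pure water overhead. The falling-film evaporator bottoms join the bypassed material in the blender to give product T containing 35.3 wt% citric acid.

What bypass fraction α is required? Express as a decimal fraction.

0.728

All 1940×0.314 = 609.16 kg/min of citric acid reaches T, so T = 609.16/0.353 = 1725.7 kg/min and vapour = 214.33 kg/min.
The evaporator receives (1−α)·1940 of feed at 0.686 water and removes 0.592 of that water:
0.592×0.686×(1−α)×1940 = 214.33
(1−α) = 214.33/787.86 = 0.2720;  α = 0.7280.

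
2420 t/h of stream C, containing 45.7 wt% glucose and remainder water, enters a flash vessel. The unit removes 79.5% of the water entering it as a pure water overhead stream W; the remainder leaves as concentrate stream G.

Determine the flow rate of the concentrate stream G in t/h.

water entering = 2420×0.543 = 1314.1 t/h; overhead removed = 0.795×1314.1 = 1044.7 t/h.
Concentrate = 2420 − 1044.7 = 1375.3 t/h.

1375 t/h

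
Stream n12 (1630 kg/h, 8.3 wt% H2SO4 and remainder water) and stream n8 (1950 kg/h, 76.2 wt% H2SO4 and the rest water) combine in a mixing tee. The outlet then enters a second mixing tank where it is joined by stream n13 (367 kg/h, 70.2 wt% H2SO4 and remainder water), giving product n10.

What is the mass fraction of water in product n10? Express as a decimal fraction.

Overall, product flow = 3947 kg/h.
water in = 1630×0.917 + 1950×0.238 + 367×0.298 = 2068.2 kg/h.
water fraction in n10 = 0.524.

0.524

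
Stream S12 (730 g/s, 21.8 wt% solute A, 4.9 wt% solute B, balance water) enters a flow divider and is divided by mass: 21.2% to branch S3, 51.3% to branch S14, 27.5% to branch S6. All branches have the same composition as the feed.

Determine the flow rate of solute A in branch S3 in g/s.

33.74 g/s

Branch S3 total = 0.212×730 = 154.76 g/s.
solute A in S3 = 0.218×154.76 = 33.738 g/s.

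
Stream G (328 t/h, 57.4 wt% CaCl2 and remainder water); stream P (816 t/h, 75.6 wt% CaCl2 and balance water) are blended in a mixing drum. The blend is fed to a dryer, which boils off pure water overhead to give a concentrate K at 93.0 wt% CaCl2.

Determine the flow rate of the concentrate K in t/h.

865.8 t/h

CaCl2 entering = 328×0.574 + 816×0.756 = 805.17 t/h.
All CaCl2 reports to K, so K = 805.17/0.930 = 865.77 t/h.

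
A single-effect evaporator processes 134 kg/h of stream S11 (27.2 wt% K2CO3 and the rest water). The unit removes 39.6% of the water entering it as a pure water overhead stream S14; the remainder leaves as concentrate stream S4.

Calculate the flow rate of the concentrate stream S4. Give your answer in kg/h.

95.37 kg/h

water entering = 134×0.728 = 97.552 kg/h; overhead removed = 0.396×97.552 = 38.631 kg/h.
Concentrate = 134 − 38.631 = 95.369 kg/h.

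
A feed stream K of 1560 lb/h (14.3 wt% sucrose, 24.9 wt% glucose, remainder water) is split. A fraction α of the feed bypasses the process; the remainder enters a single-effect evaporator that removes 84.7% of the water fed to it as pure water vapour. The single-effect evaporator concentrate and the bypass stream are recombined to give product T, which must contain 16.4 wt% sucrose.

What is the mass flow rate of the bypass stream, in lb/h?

All 1560×0.143 = 223.08 lb/h of sucrose reaches T, so T = 223.08/0.164 = 1360.2 lb/h and vapour = 199.76 lb/h.
The evaporator receives (1−α)·1560 of feed at 0.608 water and removes 0.847 of that water:
0.847×0.608×(1−α)×1560 = 199.76
(1−α) = 199.76/803.36 = 0.2486;  α = 0.7514.
Bypass flow = 0.7514×1560 = 1172.1 lb/h.

1172 lb/h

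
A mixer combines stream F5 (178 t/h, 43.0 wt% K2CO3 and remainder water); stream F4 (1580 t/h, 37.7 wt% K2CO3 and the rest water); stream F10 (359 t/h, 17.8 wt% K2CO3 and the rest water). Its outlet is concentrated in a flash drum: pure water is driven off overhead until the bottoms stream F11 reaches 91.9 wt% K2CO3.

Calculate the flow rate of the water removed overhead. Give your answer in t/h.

1316 t/h

K2CO3 entering = 178×0.430 + 1580×0.377 + 359×0.178 = 736.1 t/h.
All K2CO3 reports to F11, so F11 = 736.1/0.919 = 800.98 t/h.
Total feed = 2117 t/h; overhead = 2117 − 800.98 = 1316 t/h.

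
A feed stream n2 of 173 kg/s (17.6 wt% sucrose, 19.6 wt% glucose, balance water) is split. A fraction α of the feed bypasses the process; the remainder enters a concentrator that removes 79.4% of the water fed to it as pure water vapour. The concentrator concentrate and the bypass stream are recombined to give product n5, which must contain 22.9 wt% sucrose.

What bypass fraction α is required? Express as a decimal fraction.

0.536

All 173×0.176 = 30.448 kg/s of sucrose reaches n5, so n5 = 30.448/0.229 = 132.96 kg/s and vapour = 40.039 kg/s.
The evaporator receives (1−α)·173 of feed at 0.628 water and removes 0.794 of that water:
0.794×0.628×(1−α)×173 = 40.039
(1−α) = 40.039/86.263 = 0.4642;  α = 0.5358.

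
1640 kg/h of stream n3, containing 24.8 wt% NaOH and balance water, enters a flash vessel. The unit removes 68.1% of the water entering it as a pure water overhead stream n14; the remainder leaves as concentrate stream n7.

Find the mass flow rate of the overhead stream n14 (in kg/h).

water entering = 1640×0.752 = 1233.3 kg/h; overhead removed = 0.681×1233.3 = 839.86 kg/h.

839.9 kg/h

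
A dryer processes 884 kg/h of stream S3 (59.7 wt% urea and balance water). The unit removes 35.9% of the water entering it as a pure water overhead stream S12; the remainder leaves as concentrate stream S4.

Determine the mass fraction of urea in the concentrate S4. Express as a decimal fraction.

0.698

urea is not removed: 884×0.597 = 527.75 kg/h of urea enters S4.
water entering = 884×0.403 = 356.25 kg/h; overhead removed = 0.359×356.25 = 127.89 kg/h.
Concentrate = 884 − 127.89 = 756.11 kg/h.
Mass fraction = 527.75/756.11 = 0.698.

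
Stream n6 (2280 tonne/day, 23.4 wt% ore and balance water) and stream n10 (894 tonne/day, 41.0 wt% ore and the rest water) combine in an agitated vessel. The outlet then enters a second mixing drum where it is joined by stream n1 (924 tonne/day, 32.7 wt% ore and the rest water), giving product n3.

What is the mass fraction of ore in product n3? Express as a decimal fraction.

0.2934

Overall, product flow = 4098 tonne/day.
ore in = 2280×0.234 + 894×0.410 + 924×0.327 = 1202.2 tonne/day.
ore fraction in n3 = 0.2934.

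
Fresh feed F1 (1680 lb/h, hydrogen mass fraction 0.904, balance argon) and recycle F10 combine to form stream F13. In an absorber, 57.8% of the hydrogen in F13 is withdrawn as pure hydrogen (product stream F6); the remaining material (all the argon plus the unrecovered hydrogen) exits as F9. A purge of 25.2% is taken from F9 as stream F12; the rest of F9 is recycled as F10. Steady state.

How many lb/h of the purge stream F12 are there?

397.3 lb/h

argon enters only via F1 and leaves only via the purge: 1680×0.096 = 0.252×(argon in F9), and the absorber passes all argon, so argon in F13 = argon in F9 = 640 lb/h.
hydrogen in F13: m_A = 1680×0.904 + (1−0.252)·(1−0.578)·m_A, so m_A = 1518.7/0.6843 = 2219.2 lb/h.
F9 = (1−0.578)×2219.2 + 640 = 1576.5 lb/h.
Purge F12 = 0.252×1576.5 = 397.28 lb/h.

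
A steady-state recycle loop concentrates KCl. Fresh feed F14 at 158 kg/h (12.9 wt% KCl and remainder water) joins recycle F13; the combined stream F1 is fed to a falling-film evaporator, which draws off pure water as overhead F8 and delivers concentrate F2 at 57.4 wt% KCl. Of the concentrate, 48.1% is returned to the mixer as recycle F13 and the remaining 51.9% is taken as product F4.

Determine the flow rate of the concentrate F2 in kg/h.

Overall KCl balance (none leaves overhead): KCl in fresh feed = KCl in product, i.e. 158×0.129 = (1−0.481)·F2·0.574.
F2 = 20.382/(0.574×0.519) = 68.418 kg/h.

68.42 kg/h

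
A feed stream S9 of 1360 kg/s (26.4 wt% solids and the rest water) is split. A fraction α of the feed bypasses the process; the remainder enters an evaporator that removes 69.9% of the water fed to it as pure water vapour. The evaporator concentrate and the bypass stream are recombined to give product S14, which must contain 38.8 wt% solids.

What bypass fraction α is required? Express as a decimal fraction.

0.379

All 1360×0.264 = 359.04 kg/s of solids reaches S14, so S14 = 359.04/0.388 = 925.36 kg/s and vapour = 434.64 kg/s.
The evaporator receives (1−α)·1360 of feed at 0.736 water and removes 0.699 of that water:
0.699×0.736×(1−α)×1360 = 434.64
(1−α) = 434.64/699.67 = 0.6212;  α = 0.3788.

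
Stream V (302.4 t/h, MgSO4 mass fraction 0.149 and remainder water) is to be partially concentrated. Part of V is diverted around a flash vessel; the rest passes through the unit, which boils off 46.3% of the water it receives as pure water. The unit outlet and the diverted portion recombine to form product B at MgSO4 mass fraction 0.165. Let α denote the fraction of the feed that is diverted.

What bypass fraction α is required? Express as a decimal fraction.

0.754

All 302.4×0.149 = 45.058 t/h of MgSO4 reaches B, so B = 45.058/0.165 = 273.08 t/h and vapour = 29.324 t/h.
The evaporator receives (1−α)·302.4 of feed at 0.851 water and removes 0.463 of that water:
0.463×0.851×(1−α)×302.4 = 29.324
(1−α) = 29.324/119.15 = 0.2461;  α = 0.7539.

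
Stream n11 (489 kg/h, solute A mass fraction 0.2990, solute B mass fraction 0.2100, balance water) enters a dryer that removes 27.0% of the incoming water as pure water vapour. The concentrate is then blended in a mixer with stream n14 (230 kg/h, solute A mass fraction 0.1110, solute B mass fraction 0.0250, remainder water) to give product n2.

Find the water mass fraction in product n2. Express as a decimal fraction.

Vapour removed = 0.270×0.491×489 = 64.827 kg/h; concentrate = 424.17 kg/h.
water reaching the mixer = 175.27 (from concentrate) + 230×0.864 = 373.99 kg/h.
Product flow = 424.17 + 230 = 654.17 kg/h; water fraction = 0.5717.

0.5717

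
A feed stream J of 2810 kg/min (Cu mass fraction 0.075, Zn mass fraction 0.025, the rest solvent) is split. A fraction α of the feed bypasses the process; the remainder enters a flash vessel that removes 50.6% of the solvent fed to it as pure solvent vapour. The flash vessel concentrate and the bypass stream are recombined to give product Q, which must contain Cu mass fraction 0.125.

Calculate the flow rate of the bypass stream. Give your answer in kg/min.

341.8 kg/min

All 2810×0.075 = 210.75 kg/min of Cu reaches Q, so Q = 210.75/0.125 = 1686 kg/min and vapour = 1124 kg/min.
The evaporator receives (1−α)·2810 of feed at 0.900 solvent and removes 0.506 of that solvent:
0.506×0.900×(1−α)×2810 = 1124
(1−α) = 1124/1279.7 = 0.8783;  α = 0.1217.
Bypass flow = 0.1217×2810 = 341.84 kg/min.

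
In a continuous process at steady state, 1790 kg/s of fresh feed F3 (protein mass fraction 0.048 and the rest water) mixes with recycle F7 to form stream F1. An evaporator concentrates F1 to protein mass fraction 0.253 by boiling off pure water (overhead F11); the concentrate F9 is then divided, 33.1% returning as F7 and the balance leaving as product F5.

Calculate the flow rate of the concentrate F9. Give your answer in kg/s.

507.6 kg/s

Overall protein balance (none leaves overhead): protein in fresh feed = protein in product, i.e. 1790×0.048 = (1−0.331)·F9·0.253.
F9 = 85.92/(0.253×0.669) = 507.63 kg/s.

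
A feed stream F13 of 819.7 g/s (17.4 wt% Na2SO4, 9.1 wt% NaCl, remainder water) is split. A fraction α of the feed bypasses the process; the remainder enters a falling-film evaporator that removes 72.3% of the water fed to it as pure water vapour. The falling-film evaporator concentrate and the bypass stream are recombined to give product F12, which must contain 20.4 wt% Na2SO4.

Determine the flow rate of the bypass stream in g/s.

All 819.7×0.174 = 142.63 g/s of Na2SO4 reaches F12, so F12 = 142.63/0.204 = 699.16 g/s and vapour = 120.54 g/s.
The evaporator receives (1−α)·819.7 of feed at 0.735 water and removes 0.723 of that water:
0.723×0.735×(1−α)×819.7 = 120.54
(1−α) = 120.54/435.59 = 0.2767;  α = 0.7233.
Bypass flow = 0.7233×819.7 = 592.86 g/s.

592.9 g/s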